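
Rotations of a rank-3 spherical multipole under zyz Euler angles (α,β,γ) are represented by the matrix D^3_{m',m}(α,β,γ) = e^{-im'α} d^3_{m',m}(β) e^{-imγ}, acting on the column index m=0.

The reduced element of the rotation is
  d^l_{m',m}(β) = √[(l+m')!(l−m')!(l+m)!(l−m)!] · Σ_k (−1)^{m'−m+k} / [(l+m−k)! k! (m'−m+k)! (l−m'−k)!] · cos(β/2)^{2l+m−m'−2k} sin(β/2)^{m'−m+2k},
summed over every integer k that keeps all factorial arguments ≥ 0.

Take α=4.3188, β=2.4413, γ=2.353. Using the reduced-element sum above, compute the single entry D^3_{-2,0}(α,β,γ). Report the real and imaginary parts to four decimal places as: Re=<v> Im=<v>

First d^3_{-2,0}(β=2.4413), then the phase factors e^{-i(-2)α} and e^{-i(0)γ}:
With c≡cos(β/2)=0.343035 and s≡sin(β/2)=0.939323, N=[1·120·6·6]^{1/2}=65.726707
k: max(0,(0)−(-2))=2 … min(3+(0),3−(-2))=3
  k=2: (−1)^0·65.7267/(12)·0.3430^4·0.9393^2 = +0.066918
  k=3: (−1)^1·65.7267/(12)·0.3430^2·0.9393^4 = -0.501761
d^3_{-2,0}(2.4413) = +0.066918 -0.501761 = -0.434843
Attach z-rotation phases: D = e^{-i(-2)(4.3188)}·(-0.434843)·e^{-i(0)(2.3530)} = +0.306933-0.308027i

Re=0.3069 Im=-0.3080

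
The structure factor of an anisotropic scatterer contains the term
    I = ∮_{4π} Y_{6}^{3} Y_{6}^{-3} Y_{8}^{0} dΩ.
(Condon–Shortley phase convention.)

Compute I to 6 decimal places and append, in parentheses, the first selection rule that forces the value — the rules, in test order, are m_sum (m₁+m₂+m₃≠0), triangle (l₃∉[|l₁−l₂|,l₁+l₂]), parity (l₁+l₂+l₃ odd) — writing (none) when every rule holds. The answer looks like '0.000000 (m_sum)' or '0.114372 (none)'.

Checks pass: Σm=0; 20 even; l₃=8∈[0,12].
(2·6+1)(2·6+1)(2·8+1) = 2873
Δ: 4! 8! 8! / 21! → 1/1309458150
sum: t=0:+1/49766400 t=1:−1/3110400 t=2:+1/1327104 t=3:−1/3110400 t=4:+1/49766400 = 1/6635520
3j²(6 6 8; 0 0 0) = Δ·Π!·Σ² = 350/46189  (sign +1)
sum: t=0:+1/12441600 t=1:−1/12441600 t=2:+1/101606400 t=3:−1/9754214400 = 19/1950842880
3j²(6 6 8; 3 -3 0) = Δ·Π!·Σ² = 19/34034  (sign +1)
combine: 4πI² = 2873·350/46189·19/34034 = 25/2057
take √, sign +1: I = 0.03109911
No selection rule forces the value: the integral is nonzero (none).

0.031099 (none)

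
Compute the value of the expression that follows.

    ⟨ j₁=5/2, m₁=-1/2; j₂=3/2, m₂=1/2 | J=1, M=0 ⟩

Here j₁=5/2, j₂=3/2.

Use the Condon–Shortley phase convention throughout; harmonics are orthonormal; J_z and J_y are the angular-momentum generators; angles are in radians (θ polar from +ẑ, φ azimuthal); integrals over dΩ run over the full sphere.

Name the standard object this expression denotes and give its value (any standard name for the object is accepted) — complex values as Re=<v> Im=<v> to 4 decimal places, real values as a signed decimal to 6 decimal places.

Clebsch–Gordan coefficient, +√(3/10) ≈ +0.547723

This is a Clebsch–Gordan (vector-coupling) coefficient.
triangle: 3!·2!·0!/6! = 12/720
(j±m)!: 2!·3!·2!·1!·1!·1! = 24
prefactor² = (2J+1)·Δ·N² = 6/5
  k=2: +1/(2!·1!·1!·0!·1!·0!) = 1/2
Σ = 1/2  ⇒  CG² = 6/5·(1/2)² = 3/10
CG = +√(3/10) = +0.547723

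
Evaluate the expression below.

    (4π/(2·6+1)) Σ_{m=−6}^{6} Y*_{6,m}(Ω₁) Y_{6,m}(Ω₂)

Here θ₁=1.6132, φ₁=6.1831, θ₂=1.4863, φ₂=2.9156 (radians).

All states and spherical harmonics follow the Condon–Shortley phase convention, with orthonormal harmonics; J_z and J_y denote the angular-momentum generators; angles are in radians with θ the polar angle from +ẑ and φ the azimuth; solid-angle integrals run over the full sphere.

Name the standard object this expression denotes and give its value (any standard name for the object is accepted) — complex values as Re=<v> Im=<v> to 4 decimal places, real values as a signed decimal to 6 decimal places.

Legendre polynomial (addition theorem), +0.823836

This sum is the spherical-harmonic addition theorem: it equals the Legendre polynomial P_l(cos γ) of the angle γ between the two directions.
Term-by-term m-sum for l=6 (normalisation 4π/13 = 0.966644):
  m=-6: Y*=0.39642 - 0.27150j  Y=0.10080 + 0.46196j  product 0.16539 + 0.15576j
  m=-5: Y*=-0.06196 + 0.03388j  Y=-0.05920 - 0.12547j  product 0.00792 + 0.00577j
  m=-4: Y*=-0.32092 + 0.13581j  Y=-0.20049 - 0.25472j  product 0.09894 + 0.05452j
  m=-3: Y*=0.07840 - 0.02427j  Y=0.12376 + 0.09967j  product 0.01212 + 0.00481j
  m=-2: Y*=0.30835 - 0.06256j  Y=0.25409 + 0.12336j  product 0.08607 + 0.02214j
  m=-1: Y*=-0.08587 + 0.00862j  Y=-0.16166 - 0.03717j  product 0.01420 + 0.00180j
  m=+0: Y*=-0.30592 + 0.00000j  Y=-0.27131 + 0.00000j  product 0.08300 + 0.00000j
  m=+1: Y*=0.08587 + 0.00862j  Y=0.16166 - 0.03717j  product 0.01420 - 0.00180j
  m=+2: Y*=0.30835 + 0.06256j  Y=0.25409 - 0.12336j  product 0.08607 - 0.02214j
  m=+3: Y*=-0.07840 - 0.02427j  Y=-0.12376 + 0.09967j  product 0.01212 - 0.00481j
  m=+4: Y*=-0.32092 - 0.13581j  Y=-0.20049 + 0.25472j  product 0.09894 - 0.05452j
  m=+5: Y*=0.06196 + 0.03388j  Y=0.05920 - 0.12547j  product 0.00792 - 0.00577j
  m=+6: Y*=0.39642 + 0.27150j  Y=0.10080 - 0.46196j  product 0.16539 - 0.15576j
Accumulated sum 0.85226 - 0.00000j; after 4π/(2l+1) scaling, 0.82384 - 0.00000j ⇒ P_6 = 0.823836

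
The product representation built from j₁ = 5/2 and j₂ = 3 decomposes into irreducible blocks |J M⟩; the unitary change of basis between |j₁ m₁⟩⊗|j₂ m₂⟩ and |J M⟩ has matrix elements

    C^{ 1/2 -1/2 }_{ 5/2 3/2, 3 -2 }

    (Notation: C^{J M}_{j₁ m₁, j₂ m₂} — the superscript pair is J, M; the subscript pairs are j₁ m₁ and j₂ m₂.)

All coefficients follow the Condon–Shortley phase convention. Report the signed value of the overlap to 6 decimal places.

−√(5/21) ≈ -0.487950

j₁+j₂−J=5  J+j₁−j₂=0  J−j₁+j₂=1  j₁+j₂+J+1=7
(j₁±m₁, j₂±m₂, J±M) = (4,1,1,5,0,1)
P² = 960/7
sum k=1..1:
  [1] −1/24 = -1/24
S = -1/24
C² = P²·S² = 5/21 ; C = -0.487950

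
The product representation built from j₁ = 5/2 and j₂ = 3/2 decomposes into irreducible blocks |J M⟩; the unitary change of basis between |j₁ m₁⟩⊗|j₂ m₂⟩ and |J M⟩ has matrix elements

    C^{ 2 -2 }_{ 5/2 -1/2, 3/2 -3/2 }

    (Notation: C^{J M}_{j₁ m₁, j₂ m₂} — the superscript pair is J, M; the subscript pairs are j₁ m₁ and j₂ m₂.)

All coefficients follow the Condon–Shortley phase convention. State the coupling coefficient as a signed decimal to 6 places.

+0.377964

j₁+j₂−J=2  J+j₁−j₂=3  J−j₁+j₂=1  j₁+j₂+J+1=7
(j₁±m₁, j₂±m₂, J±M) = (2,3,0,3,0,4)
P² = 144/7
sum k=0..0:
  [0] +1/12 = 1/12
S = 1/12
C² = P²·S² = 1/7 ; C = +0.377964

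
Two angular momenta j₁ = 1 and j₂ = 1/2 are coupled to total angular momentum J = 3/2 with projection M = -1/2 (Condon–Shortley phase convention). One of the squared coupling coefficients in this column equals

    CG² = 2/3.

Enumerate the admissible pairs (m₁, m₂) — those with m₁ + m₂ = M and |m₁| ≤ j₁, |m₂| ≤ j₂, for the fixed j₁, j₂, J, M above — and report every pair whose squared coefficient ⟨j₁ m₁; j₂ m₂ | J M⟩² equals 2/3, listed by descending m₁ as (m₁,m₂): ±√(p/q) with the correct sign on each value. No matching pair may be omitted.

(0,-1/2): +√(2/3)

Admissible pairs with m₁+m₂ = M = -1/2: (-1,1/2), (0,-1/2)
  (m₁,m₂)=(0,-1/2): CG² = 2/3, CG = +√(2/3)   ← matches the target
  (m₁,m₂)=(-1,1/2): CG² = 1/3, CG = +√(1/3)
Pairs with CG² = 2/3: (0,-1/2): +√(2/3)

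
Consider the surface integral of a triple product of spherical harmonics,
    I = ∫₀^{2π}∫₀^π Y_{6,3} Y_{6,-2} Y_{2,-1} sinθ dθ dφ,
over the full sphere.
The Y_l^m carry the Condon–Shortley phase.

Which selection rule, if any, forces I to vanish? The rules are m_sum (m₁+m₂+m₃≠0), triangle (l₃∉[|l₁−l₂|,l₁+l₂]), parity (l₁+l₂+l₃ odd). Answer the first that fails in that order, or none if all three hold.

none

Σmᵢ = 0  ✓
l₃∈[|l₁−l₂|,l₁+l₂]=[0,12], have l₃=2  ✓
Σlᵢ = 14 ⇒ even  ✓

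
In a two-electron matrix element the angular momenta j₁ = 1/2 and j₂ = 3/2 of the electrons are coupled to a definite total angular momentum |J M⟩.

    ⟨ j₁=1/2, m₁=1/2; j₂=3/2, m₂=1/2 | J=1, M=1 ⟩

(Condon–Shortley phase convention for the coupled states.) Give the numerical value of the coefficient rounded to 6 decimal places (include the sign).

+0.500000  (= +√(1/4))

triangle: 1!*0!*2!/4! = 2/24
(j±m)!: 1!*0!*2!*1!*2!*0! = 4
prefactor² = (2J+1)*Δ*N² = 1
  k=0: +1/(0!*1!*0!*2!*0!*0!) = 1/2
Σ = 1/2  ⇒  CG² = 1*(1/2)² = 1/4
CG = +√(1/4) = +0.500000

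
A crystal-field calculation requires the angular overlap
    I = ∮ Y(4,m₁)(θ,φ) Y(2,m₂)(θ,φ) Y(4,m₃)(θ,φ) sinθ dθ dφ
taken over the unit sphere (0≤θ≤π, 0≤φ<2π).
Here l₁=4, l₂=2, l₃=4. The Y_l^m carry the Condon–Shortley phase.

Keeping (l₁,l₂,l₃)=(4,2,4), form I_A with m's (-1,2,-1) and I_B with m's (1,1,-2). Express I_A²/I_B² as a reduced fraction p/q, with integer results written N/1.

l's match ⇒ only the (l;m) 3-j factors differ between A and B.
A: triangle coeff Δ(4,2,4) = 1/13860; Σ_t [2,2]: t=2:+1/144 = 1/144; (3j)²=10/231 [(4 2 4; -1 2 -1)], sign=-1
B: triangle coeff Δ(4,2,4) = 1/13860; Σ_t [1,2]: t=1:−1/96 t=2:+1/240 = -1/160; (3j)²=27/1540 [(4 2 4; 1 1 -2)], sign=-1
I_A²/I_B² = (10/231)/(27/1540) = 200/81

200/81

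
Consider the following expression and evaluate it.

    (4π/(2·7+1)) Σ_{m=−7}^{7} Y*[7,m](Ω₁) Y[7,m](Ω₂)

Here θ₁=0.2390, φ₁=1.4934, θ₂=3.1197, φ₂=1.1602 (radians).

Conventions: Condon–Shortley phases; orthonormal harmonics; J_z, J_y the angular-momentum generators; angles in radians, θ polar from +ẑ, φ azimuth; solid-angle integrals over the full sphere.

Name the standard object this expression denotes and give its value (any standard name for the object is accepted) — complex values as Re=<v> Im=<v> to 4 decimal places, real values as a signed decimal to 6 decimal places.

Legendre polynomial (addition theorem), -0.254323

This sum is the spherical-harmonic addition theorem: it equals the Legendre polynomial P_l(cos γ) of the angle γ between the two directions.
Summing Y*_{l m}(θ₁,φ₁)·Y_{l m}(θ₂,φ₂) over m ∈ [−7, 7]; prefactor 4π/(2·7+1) = 0.837758:
  [-7]  conj(Y_{7,-7})(Ω₁) = (-0.000011, -0.000018) ; Y_{7,-7}(Ω₂) = (-0.000000, -0.000000) ; Δ = (-0.000000, 0.000000)
  [-6]  conj(Y_{7,-6})(Ω₁) = (-0.000286, 0.000143) ; Y_{7,-6}(Ω₂) = (-0.000000, 0.000000) ; Δ = (0.000000, -0.000000)
  [-5]  conj(Y_{7,-5})(Ω₁) = (0.001160, 0.002848) ; Y_{7,-5}(Ω₂) = (0.000000, 0.000000) ; Δ = (-0.000000, 0.000000)
  [-4]  conj(Y_{7,-4})(Ω₁) = (0.019774, -0.006325) ; Y_{7,-4}(Ω₂) = (0.000000, -0.000002) ; Δ = (-0.000000, -0.000000)
  [-3]  conj(Y_{7,-3})(Ω₁) = (-0.023007, -0.097300) ; Y_{7,-3}(Ω₂) = (-0.000087, 0.000031) ; Δ = (0.000005, 0.000008)
  [-2]  conj(Y_{7,-2})(Ω₁) = (-0.324781, 0.050679) ; Y_{7,-2}(Ω₂) = (0.002447, 0.002629) ; Δ = (-0.000928, -0.000730)
  [-1]  conj(Y_{7,-1})(Ω₁) = (0.049340, 0.636224) ; Y_{7,-1}(Ω₂) = (0.035605, -0.081786) ; Δ = (0.053791, 0.018617)
  [+0]  conj(Y_{7,0})(Ω₁) = (0.377165, -0.000000) ; Y_{7,0}(Ω₂) = (-1.085230, 0.000000) ; Δ = (-0.409311, 0.000000)
  [+1]  conj(Y_{7,1})(Ω₁) = (-0.049340, 0.636224) ; Y_{7,1}(Ω₂) = (-0.035605, -0.081786) ; Δ = (0.053791, -0.018617)
  [+2]  conj(Y_{7,2})(Ω₁) = (-0.324781, -0.050679) ; Y_{7,2}(Ω₂) = (0.002447, -0.002629) ; Δ = (-0.000928, 0.000730)
  [+3]  conj(Y_{7,3})(Ω₁) = (0.023007, -0.097300) ; Y_{7,3}(Ω₂) = (0.000087, 0.000031) ; Δ = (0.000005, -0.000008)
  [+4]  conj(Y_{7,4})(Ω₁) = (0.019774, 0.006325) ; Y_{7,4}(Ω₂) = (0.000000, 0.000002) ; Δ = (-0.000000, 0.000000)
  [+5]  conj(Y_{7,5})(Ω₁) = (-0.001160, 0.002848) ; Y_{7,5}(Ω₂) = (-0.000000, 0.000000) ; Δ = (-0.000000, -0.000000)
  [+6]  conj(Y_{7,6})(Ω₁) = (-0.000286, -0.000143) ; Y_{7,6}(Ω₂) = (-0.000000, -0.000000) ; Δ = (0.000000, 0.000000)
  [+7]  conj(Y_{7,7})(Ω₁) = (0.000011, -0.000018) ; Y_{7,7}(Ω₂) = (0.000000, -0.000000) ; Δ = (-0.000000, -0.000000)
Σ over m = (-0.303576, -0.000000); ×(4π/15) → (-0.254323, -0.000000). Real part: -0.254323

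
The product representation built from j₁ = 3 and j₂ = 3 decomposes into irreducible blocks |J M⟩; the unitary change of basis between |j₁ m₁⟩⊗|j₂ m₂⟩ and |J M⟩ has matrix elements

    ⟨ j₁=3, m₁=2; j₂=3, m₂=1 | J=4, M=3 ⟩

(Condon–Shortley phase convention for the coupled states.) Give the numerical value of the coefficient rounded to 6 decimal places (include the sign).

−√(1/11) ≈ -0.301511

√[9·2!4!4!/11! · 5!1!4!2!7!1!] = √(82944/11)
  +(−1)^0/∏(0,2,1,4,3,0)! = 1/288  (running 1/288)
  +(−1)^1/∏(1,1,0,3,4,1)! = -1/144  (running -1/288)
⟨..|..⟩ = √(82944/11)·(-1/288) = -0.301511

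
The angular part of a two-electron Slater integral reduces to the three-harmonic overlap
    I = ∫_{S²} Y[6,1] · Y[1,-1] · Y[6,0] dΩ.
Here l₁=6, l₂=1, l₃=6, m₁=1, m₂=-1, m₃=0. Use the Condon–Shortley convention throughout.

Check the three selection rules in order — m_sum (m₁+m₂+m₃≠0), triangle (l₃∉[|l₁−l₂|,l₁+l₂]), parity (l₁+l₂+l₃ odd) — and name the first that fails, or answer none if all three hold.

parity

azimuthal sum: 1 − 1 + 0 = 0  ✓
5 ≤ 6 ≤ 7 (triangle on l)  ✓
L = 6 + 1 + 6 = 13 (odd)  ✗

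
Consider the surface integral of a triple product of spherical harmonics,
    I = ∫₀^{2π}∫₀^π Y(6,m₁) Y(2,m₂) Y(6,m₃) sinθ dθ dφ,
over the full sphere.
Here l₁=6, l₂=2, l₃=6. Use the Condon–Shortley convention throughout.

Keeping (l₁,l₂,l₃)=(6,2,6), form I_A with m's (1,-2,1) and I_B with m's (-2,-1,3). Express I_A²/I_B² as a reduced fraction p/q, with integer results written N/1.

Same 6,2,6: normalisation and zero-m 3j drop out of the ratio.
A: Δ: 2! 10! 2! / 15! → 1/90090; sum: t=0:+1/57600 = 1/57600; 3j²(6 2 6; 1 -2 1) = Δ·Π!·Σ² = 21/715  (sign -1)
B: Δ: 2! 10! 2! / 15! → 1/90090; sum: t=0:+1/161280 t=1:−1/60480 = -1/96768; 3j²(6 2 6; -2 -1 3) = Δ·Π!·Σ² = 15/1001  (sign +1)
I_A²/I_B² = (21/715)/(15/1001) = 49/25

49/25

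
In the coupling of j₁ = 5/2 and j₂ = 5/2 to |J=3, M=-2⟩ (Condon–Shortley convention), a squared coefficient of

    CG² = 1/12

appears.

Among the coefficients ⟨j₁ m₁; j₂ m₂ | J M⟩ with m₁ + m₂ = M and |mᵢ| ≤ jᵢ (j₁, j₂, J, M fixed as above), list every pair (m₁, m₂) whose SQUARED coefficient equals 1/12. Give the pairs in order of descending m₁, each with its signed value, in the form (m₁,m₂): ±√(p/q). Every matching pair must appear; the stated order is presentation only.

Admissible pairs with m₁+m₂ = M = -2: (-5/2,1/2), (-3/2,-1/2), (-1/2,-3/2), (1/2,-5/2)
  (m₁,m₂)=(1/2,-5/2): CG² = 5/12, CG = +√(5/12)
  (m₁,m₂)=(-1/2,-3/2): CG² = 1/12, CG = −√(1/12)   ← matches the target
  (m₁,m₂)=(-3/2,-1/2): CG² = 1/12, CG = −√(1/12)   ← matches the target
  (m₁,m₂)=(-5/2,1/2): CG² = 5/12, CG = +√(5/12)
Pairs with CG² = 1/12: (-1/2,-3/2): −√(1/12); (-3/2,-1/2): −√(1/12)

(-1/2,-3/2): −√(1/12); (-3/2,-1/2): −√(1/12)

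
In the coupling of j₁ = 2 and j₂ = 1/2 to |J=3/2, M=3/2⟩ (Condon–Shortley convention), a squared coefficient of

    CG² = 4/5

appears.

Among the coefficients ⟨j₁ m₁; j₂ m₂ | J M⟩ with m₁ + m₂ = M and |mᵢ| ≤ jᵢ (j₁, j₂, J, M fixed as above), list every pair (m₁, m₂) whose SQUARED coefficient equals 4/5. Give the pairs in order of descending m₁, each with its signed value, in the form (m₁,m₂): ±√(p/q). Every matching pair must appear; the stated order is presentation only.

(2,-1/2): +√(4/5)

Admissible pairs with m₁+m₂ = M = 3/2: (1,1/2), (2,-1/2)
  (m₁,m₂)=(2,-1/2): CG² = 4/5, CG = +√(4/5)   ← matches the target
  (m₁,m₂)=(1,1/2): CG² = 1/5, CG = −√(1/5)
Pairs with CG² = 4/5: (2,-1/2): +√(4/5)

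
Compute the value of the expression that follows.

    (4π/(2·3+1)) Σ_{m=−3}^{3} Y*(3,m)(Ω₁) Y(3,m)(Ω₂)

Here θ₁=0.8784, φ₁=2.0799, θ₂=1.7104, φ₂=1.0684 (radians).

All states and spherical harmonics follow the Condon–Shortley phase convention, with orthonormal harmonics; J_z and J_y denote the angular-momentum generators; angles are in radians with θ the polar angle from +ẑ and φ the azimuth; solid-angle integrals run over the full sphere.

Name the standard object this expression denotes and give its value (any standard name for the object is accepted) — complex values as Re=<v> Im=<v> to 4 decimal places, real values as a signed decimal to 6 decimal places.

This sum is the spherical-harmonic addition theorem: it equals the Legendre polynomial P_l(cos γ) of the angle γ between the two directions.
Term-by-term m-sum for l=3 (normalisation 4π/7 = 1.795196):
  m=-3: (+0.190088-0.008271i) × (-0.404345+0.025754i) = -0.076648+0.008240i  (running Σ = -0.076648+0.008240i)
  m=-2: (-0.202890-0.329007i) × (+0.074785+0.117708i) = +0.023554-0.048487i  (running Σ = -0.053094-0.040247i)
  m=-1: (-0.125810+0.225393i) × (-0.139186+0.253334i) = -0.039589-0.063244i  (running Σ = -0.092683-0.103490i)
  m=0: (-0.229256-0.000000i) × (+0.150756+0.000000i) = -0.034562-0.000000i  (running Σ = -0.127245-0.103490i)
  m=1: (+0.125810+0.225393i) × (+0.139186+0.253334i) = -0.039589+0.063244i  (running Σ = -0.166833-0.040247i)
  m=2: (-0.202890+0.329007i) × (+0.074785-0.117708i) = +0.023554+0.048487i  (running Σ = -0.143279+0.008240i)
  m=3: (-0.190088-0.008271i) × (+0.404345+0.025754i) = -0.076648-0.008240i  (running Σ = -0.219928-0.000000i)
Σ over m = -0.219928-0.000000i; ×(4π/7) → -0.394813-0.000000i. Real part: -0.394813

Legendre polynomial (addition theorem), -0.394813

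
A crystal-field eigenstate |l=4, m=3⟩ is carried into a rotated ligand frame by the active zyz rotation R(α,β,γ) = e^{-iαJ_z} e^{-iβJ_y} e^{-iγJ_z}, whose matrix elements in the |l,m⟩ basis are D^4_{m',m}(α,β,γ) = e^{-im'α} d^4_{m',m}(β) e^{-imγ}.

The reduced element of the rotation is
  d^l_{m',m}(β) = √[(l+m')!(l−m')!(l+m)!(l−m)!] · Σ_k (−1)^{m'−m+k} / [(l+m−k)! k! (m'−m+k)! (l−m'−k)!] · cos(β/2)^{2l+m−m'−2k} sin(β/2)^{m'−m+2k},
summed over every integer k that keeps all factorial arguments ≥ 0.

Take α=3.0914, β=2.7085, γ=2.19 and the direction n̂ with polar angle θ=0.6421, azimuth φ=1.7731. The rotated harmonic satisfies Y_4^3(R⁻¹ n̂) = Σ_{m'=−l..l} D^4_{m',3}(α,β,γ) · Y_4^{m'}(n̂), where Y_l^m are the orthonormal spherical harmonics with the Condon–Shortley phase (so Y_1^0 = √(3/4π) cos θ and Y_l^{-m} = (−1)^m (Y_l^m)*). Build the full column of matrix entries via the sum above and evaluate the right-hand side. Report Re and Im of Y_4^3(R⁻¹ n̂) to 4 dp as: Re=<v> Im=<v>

Re=0.2505 Im=-0.2406

Need the full column D^4_{m',3} for m'=−4..4 at α=3.0914, β=2.7085, γ=2.1900.
cos(β/2)=0.214858, sin(β/2)=0.976645
d^4_{-4,3}: single k=7 term ⇒ +0.515056;  D = +0.455035-0.241301i
d^4_{-3,3}: k∈[6..7] ⇒ +0.280428 -0.827742 = -0.547314;  D = +0.495789-0.231831i
d^4_{-2,3}: k∈[5..6] ⇒ +0.098929 -0.681355 = -0.582426;  D = -0.539309+0.219922i
d^4_{-1,3}: k∈[4..5] ⇒ +0.025649 -0.317976 = -0.292327;  D = +0.275883-0.096662i
d^4_{0,3}: k∈[3..4] ⇒ +0.005047 -0.104280 = -0.099233;  D = -0.095180+0.028073i
d^4_{1,3}: k∈[2..3] ⇒ +0.000745 -0.025649 = -0.024904;  D = +0.024210-0.005838i
d^4_{2,3}: k∈[1..2] ⇒ +0.000077 -0.004788 = -0.004711;  D = -0.004629+0.000873i
d^4_{3,3}: k∈[0..1] ⇒ +0.000005 -0.000657 = -0.000652;  D = +0.000646-0.000089i
d^4_{4,3}: single k=0 term ⇒ -0.000058;  D = -0.000058+0.000005i
Y_4^{m'}(θ=0.6421,φ=1.7731) and Σ D·Y over m':
  (+0.4550-0.2413i)·(+0.0393-0.0412i)  (+0.4958-0.2318i)·(+0.1228+0.1769i)  (-0.5393+0.2199i)·(-0.3849+0.1648i)  (+0.2759-0.0967i)·(-0.0679-0.3310i)  (-0.0952+0.0281i)·(-0.1951+0.0000i)  (+0.0242-0.0058i)·(+0.0679-0.3310i)  (-0.0046+0.0009i)·(-0.3849-0.1648i)  (+0.0006-0.0001i)·(-0.1228+0.1769i)  (-0.0001+0.0000i)·(+0.0393+0.0412i)
Y_4^3(R⁻¹ n̂) = +0.250528-0.240635i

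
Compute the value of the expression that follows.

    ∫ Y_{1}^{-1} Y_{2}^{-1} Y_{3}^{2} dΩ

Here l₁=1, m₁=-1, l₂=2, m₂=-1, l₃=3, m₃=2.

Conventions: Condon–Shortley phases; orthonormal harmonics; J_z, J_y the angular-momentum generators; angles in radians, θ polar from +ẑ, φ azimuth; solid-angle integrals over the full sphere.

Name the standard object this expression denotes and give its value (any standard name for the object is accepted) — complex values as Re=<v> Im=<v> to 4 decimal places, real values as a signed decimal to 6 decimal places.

This is a Gaunt coefficient — the integral of a triple product of spherical harmonics over the sphere.
Checks pass: Σm=0; 6 even; l₃=3∈[1,3].
(2·1+1)(2·2+1)(2·3+1) = 105
Δ: 0! 2! 4! / 7! → 1/105
sum: t=0:+1/4 = 1/4
3j²(1 2 3; 0 0 0) = Δ·Π!·Σ² = 3/35  (sign -1)
sum: t=0:+1/12 = 1/12
3j²(1 2 3; -1 -1 2) = Δ·Π!·Σ² = 2/21  (sign -1)
combine: 4πI² = 105·3/35·2/21 = 6/7
take √, sign +1: I = 0.26116903

Gaunt coefficient, +0.261169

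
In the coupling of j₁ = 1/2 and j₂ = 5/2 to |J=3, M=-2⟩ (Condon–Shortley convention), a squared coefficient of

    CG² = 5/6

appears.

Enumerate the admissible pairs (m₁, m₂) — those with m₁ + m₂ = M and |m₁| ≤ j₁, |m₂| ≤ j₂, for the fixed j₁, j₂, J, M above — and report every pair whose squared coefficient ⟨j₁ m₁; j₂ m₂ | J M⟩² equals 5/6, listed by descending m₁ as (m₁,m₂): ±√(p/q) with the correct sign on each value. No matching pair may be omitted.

(-1/2,-3/2): +√(5/6)

Admissible pairs with m₁+m₂ = M = -2: (-1/2,-3/2), (1/2,-5/2)
  (m₁,m₂)=(1/2,-5/2): CG² = 1/6, CG = +√(1/6)
  (m₁,m₂)=(-1/2,-3/2): CG² = 5/6, CG = +√(5/6)   ← matches the target
Pairs with CG² = 5/6: (-1/2,-3/2): +√(5/6)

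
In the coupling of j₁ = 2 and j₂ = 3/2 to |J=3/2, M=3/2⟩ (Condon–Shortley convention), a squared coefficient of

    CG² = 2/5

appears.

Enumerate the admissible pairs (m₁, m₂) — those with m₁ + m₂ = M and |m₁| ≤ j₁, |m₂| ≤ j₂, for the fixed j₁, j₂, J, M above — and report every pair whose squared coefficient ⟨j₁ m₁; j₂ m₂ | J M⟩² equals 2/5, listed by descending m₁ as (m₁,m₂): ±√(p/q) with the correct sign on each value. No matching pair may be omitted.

(2,-1/2): +√(2/5); (1,1/2): −√(2/5)

Admissible pairs with m₁+m₂ = M = 3/2: (0,3/2), (1,1/2), (2,-1/2)
  (m₁,m₂)=(2,-1/2): CG² = 2/5, CG = +√(2/5)   ← matches the target
  (m₁,m₂)=(1,1/2): CG² = 2/5, CG = −√(2/5)   ← matches the target
  (m₁,m₂)=(0,3/2): CG² = 1/5, CG = +√(1/5)
Pairs with CG² = 2/5: (2,-1/2): +√(2/5); (1,1/2): −√(2/5)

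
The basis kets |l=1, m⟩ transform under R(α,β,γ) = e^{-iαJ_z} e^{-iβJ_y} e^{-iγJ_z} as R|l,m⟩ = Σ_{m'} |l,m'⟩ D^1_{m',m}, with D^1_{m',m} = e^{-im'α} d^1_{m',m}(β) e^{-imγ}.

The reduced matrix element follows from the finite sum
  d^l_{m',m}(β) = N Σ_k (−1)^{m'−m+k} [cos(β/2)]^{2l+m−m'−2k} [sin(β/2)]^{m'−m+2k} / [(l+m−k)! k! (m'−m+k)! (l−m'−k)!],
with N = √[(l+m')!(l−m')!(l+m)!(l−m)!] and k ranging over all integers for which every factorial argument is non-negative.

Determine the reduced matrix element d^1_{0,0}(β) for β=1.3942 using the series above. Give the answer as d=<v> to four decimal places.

d^1_{0,0}(β=1.3942) via the finite sum:
c=cos(1.394200/2)=0.766707, s=sin(1.394200/2)=0.641997; N=√[1·1·1·1]=1.000000
The bounds max(0,m−m')=0 and min(l+m,l−m')=1 give 2 terms
  k=0: (−1)^0·1.0000/(1)·0.7667^2·0.6420^0 = +0.587840
  k=1: (−1)^1·1.0000/(1)·0.7667^0·0.6420^2 = -0.412160
d^1_{0,0}(1.3942) = +0.587840 -0.412160 = +0.175680

d=0.1757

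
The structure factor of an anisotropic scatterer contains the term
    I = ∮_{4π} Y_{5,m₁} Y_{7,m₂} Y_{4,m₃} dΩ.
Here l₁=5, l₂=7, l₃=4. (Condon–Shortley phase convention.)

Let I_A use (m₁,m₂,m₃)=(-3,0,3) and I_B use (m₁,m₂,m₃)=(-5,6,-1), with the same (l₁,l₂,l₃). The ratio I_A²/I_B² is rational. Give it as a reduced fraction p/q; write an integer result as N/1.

70756/173745

Same 5,7,4: normalisation and zero-m 3j drop out of the ratio.
A: Δ: 8! 2! 6! / 17! → 1/6126120; sum: t=6:+1/345600 t=7:−1/3628800 = 19/7257600; 3j²(5 7 4; -3 0 3) = Δ·Π!·Σ² = 2527/218790  (sign -1)
B: Δ: 8! 2! 6! / 17! → 1/6126120; sum: t=8:+1/9676800 = 1/9676800; 3j²(5 7 4; -5 6 -1) = Δ·Π!·Σ² = 27/952  (sign -1)
I_A²/I_B² = (2527/218790)/(27/952) = 70756/173745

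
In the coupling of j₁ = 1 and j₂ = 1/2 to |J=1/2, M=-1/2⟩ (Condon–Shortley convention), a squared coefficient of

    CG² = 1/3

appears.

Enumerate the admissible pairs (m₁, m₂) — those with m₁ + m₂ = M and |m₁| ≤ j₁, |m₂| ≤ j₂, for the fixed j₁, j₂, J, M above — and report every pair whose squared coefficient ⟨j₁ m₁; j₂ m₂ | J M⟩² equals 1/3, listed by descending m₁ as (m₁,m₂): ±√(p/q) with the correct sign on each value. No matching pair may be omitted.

(0,-1/2): +√(1/3)

Admissible pairs with m₁+m₂ = M = -1/2: (-1,1/2), (0,-1/2)
  (m₁,m₂)=(0,-1/2): CG² = 1/3, CG = +√(1/3)   ← matches the target
  (m₁,m₂)=(-1,1/2): CG² = 2/3, CG = −√(2/3)
Pairs with CG² = 1/3: (0,-1/2): +√(1/3)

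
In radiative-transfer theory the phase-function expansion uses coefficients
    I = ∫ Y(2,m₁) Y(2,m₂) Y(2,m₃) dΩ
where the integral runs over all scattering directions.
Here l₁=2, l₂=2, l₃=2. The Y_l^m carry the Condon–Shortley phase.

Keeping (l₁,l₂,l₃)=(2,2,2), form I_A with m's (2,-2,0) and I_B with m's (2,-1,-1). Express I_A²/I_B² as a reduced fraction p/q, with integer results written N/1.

2/3

Same 2,2,2: normalisation and zero-m 3j drop out of the ratio.
A: Δ: 2! 2! 2! / 7! → 1/630; sum: t=0:+1/8 = 1/8; 3j²(2 2 2; 2 -2 0) = Δ·Π!·Σ² = 2/35  (sign +1)
B: Δ: 2! 2! 2! / 7! → 1/630; sum: t=0:+1/4 = 1/4; 3j²(2 2 2; 2 -1 -1) = Δ·Π!·Σ² = 3/35  (sign -1)
I_A²/I_B² = (2/35)/(3/35) = 2/3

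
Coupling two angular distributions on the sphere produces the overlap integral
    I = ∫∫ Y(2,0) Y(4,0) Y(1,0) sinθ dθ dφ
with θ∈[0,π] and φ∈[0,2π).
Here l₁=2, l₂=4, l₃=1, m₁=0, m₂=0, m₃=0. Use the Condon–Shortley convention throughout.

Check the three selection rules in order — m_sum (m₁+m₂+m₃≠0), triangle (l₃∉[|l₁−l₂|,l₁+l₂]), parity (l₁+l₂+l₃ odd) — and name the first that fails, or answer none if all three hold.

triangle

azimuthal sum: 0 + 0 + 0 = 0  ✓
l₃ must lie in [2,6]; have l₃=1  ✗
L = 2 + 4 + 1 = 7 (odd)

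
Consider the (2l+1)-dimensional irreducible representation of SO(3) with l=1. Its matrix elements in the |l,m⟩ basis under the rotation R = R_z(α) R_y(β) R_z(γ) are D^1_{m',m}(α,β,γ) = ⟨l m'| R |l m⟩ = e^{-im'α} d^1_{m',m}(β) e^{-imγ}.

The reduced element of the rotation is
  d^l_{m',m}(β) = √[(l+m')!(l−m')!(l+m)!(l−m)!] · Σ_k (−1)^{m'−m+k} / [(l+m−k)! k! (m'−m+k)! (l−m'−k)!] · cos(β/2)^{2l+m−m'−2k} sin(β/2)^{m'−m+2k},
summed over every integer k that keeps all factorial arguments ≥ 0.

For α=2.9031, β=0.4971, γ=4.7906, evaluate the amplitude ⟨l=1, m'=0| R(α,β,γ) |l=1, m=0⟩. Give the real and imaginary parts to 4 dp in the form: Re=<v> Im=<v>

First d^1_{0,0}(β=0.4971), then the phase factors e^{-i(0)α} and e^{-i(0)γ}:
With c≡cos(β/2)=0.969270 and s≡sin(β/2)=0.245999, N=[1·1·1·1]^{1/2}=1.000000
k: max(0,(0)−(0))=0 … min(1+(0),1−(0))=1
  k=0: (−1)^0·1.0000/(1)·0.9693^2·0.2460^0 = +0.939485
  k=1: (−1)^1·1.0000/(1)·0.9693^0·0.2460^2 = -0.060515
d^1_{0,0}(0.4971) = +0.939485 -0.060515 = +0.878969
D = (+1.000000+0.000000i)·(+0.878969)·(+1.000000+0.000000i) = +0.878969+0.000000i

Re=0.8790 Im=0.0000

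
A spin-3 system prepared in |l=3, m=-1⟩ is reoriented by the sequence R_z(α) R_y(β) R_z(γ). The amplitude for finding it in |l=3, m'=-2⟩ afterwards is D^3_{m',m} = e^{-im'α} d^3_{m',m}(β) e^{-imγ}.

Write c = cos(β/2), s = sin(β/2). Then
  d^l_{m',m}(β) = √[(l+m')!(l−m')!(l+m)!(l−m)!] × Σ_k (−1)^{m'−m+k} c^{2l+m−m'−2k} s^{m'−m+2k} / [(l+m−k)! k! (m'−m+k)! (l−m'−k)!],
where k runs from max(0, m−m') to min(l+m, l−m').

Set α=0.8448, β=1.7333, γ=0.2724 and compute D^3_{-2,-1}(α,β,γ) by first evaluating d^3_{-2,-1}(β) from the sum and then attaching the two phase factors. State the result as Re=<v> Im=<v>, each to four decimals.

D^3_{-2,-1}(0.8448,1.7333,0.2724) = e^{-i·-2·0.8448}·d^3_{-2,-1}(1.7333)·e^{-i·-1·0.2724}. Compute d first:
With c≡cos(β/2)=0.647383 and s≡sin(β/2)=0.762164, N=[1·120·2·24]^{1/2}=75.894664
Admissible k: 1..2 (factorial args all ≥0)
  k=1: (−1)^0·75.8947/(24)·0.6474^5·0.7622^1 = +0.274067
  k=2: (−1)^1·75.8947/(12)·0.6474^3·0.7622^3 = -0.759733
d^3_{-2,-1}(1.7333) = +0.274067 -0.759733 = -0.485666
D = (-0.118524+0.992951i)·(-0.485666)·(+0.963128+0.269044i) = +0.185185-0.448974i

Re=0.1852 Im=-0.4490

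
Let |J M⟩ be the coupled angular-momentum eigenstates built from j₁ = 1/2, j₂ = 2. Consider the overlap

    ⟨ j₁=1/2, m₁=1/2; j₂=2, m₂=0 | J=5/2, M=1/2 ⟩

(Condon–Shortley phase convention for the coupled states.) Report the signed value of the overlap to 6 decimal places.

+√(3/5) ≈ +0.774597

j₁+j₂−J=0  J+j₁−j₂=1  J−j₁+j₂=4  j₁+j₂+J+1=6
(j₁±m₁, j₂±m₂, J±M) = (1,0,2,2,3,2)
P² = 48/5
sum k=0..0:
  [0] +1/4 = 1/4
S = 1/4
C² = P²·S² = 3/5 ; C = +0.774597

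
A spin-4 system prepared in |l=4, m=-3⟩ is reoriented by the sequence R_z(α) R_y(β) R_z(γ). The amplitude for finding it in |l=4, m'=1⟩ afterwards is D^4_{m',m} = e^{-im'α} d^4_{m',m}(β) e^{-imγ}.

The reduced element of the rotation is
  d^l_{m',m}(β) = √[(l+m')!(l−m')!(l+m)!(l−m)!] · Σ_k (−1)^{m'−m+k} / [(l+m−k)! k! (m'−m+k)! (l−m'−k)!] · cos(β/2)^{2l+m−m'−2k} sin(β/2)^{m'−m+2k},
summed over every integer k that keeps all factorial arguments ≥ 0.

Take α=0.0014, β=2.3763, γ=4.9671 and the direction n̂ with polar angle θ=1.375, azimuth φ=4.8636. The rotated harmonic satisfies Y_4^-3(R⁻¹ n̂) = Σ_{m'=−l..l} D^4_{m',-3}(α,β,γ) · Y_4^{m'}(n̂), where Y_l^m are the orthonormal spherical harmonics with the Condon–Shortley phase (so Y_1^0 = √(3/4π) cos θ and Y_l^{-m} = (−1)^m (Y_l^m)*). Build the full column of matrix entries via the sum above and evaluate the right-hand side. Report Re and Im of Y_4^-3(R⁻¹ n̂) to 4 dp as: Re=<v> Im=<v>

Need the full column D^4_{m',-3} for m'=−4..4 at α=0.0014, β=2.3763, γ=4.9671.
cos(β/2)=0.373377, sin(β/2)=0.927680
d^4_{-4,-3}: single k=1 term ⇒ +0.002654;  D = -0.001847+0.001906i
d^4_{-3,-3}: k∈[0..1] ⇒ +0.000378 -0.016322 = -0.015944;  D = +0.011080-0.011465i
d^4_{-2,-3}: k∈[0..1] ⇒ -0.003512 +0.065030 = +0.061519;  D = -0.042690+0.044296i
d^4_{-1,-3}: k∈[0..1] ⇒ +0.018508 -0.190415 = -0.171907;  D = +0.119118-0.123947i
d^4_{0,-3}: k∈[0..1] ⇒ -0.068548 +0.423152 = +0.354604;  D = -0.245354+0.256018i
d^4_{1,-3}: k∈[0..1] ⇒ +0.190415 -0.705267 = -0.514852;  D = +0.355711-0.372212i
d^4_{2,-3}: k∈[0..1] ⇒ -0.401437 +0.826034 = +0.424597;  D = -0.292924+0.307373i
d^4_{3,-3}: k∈[0..1] ⇒ +0.621987 -0.548510 = +0.073476;  D = -0.050616+0.053262i
d^4_{4,-3}: single k=0 term ⇒ -0.624423;  D = +0.429514-0.453235i
Y_4^{m'}(θ=1.375,φ=4.8636) and Σ D·Y over m':
  (-0.0018+0.0019i)·(+0.3370-0.2330i)  (+0.0111-0.0115i)·(-0.1007-0.2066i)  (-0.0427+0.0443i)·(+0.2259-0.0705i)  (+0.1191-0.1239i)·(-0.0372-0.2441i)  (-0.2454+0.2560i)·(+0.2025+0.0000i)  (+0.3557-0.3722i)·(+0.0372-0.2441i)  (-0.2929+0.3074i)·(+0.2259+0.0705i)  (-0.0506+0.0533i)·(+0.1007-0.2066i)  (+0.4295-0.4532i)·(+0.3370+0.2330i)
Y_4^-3(R⁻¹ n̂) = -0.003780-0.048415i

Re=-0.0038 Im=-0.0484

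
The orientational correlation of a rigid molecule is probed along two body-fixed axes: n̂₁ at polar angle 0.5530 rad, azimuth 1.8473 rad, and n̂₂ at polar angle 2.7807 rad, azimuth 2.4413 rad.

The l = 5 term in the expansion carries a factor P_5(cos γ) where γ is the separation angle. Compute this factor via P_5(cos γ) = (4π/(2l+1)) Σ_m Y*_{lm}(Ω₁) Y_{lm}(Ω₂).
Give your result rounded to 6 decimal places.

0.253699

Addition theorem: P_5(cos γ) = (4π/11) Σ_m Y*_{lm}(Ω₁) Y_{lm}(Ω₂), m = −5…5:
  m=-5: Y*=-0.01823 + 0.00347j  Y=0.00238 + 0.00090j  product -0.00005 - 0.00001j
  m=-4: Y*=0.04261 + 0.08497j  Y=0.02012 - 0.00713j  product 0.00146 + 0.00141j
  m=-3: Y*=0.20399 - 0.18675j  Y=0.05297 - 0.09038j  product -0.00607 - 0.02833j
  m=-2: Y*=-0.39692 - 0.24500j  Y=-0.05445 - 0.31681j  product -0.05600 + 0.13909j
  m=-1: Y*=-0.08605 + 0.30323j  Y=-0.41814 - 0.35241j  product 0.14284 - 0.09647j
  m=+0: Y*=-0.26416 + 0.00000j  Y=-0.21851 + 0.00000j  product 0.05772 + 0.00000j
  m=+1: Y*=0.08605 + 0.30323j  Y=0.41814 - 0.35241j  product 0.14284 + 0.09647j
  m=+2: Y*=-0.39692 + 0.24500j  Y=-0.05445 + 0.31681j  product -0.05600 - 0.13909j
  m=+3: Y*=-0.20399 - 0.18675j  Y=-0.05297 - 0.09038j  product -0.00607 + 0.02833j
  m=+4: Y*=0.04261 - 0.08497j  Y=0.02012 + 0.00713j  product 0.00146 - 0.00141j
  m=+5: Y*=0.01823 + 0.00347j  Y=-0.00238 + 0.00090j  product -0.00005 + 0.00001j
Accumulated sum 0.22208 + 0.00000j; after 4π/(2l+1) scaling, 0.25370 + 0.00000j ⇒ P_5 = 0.253699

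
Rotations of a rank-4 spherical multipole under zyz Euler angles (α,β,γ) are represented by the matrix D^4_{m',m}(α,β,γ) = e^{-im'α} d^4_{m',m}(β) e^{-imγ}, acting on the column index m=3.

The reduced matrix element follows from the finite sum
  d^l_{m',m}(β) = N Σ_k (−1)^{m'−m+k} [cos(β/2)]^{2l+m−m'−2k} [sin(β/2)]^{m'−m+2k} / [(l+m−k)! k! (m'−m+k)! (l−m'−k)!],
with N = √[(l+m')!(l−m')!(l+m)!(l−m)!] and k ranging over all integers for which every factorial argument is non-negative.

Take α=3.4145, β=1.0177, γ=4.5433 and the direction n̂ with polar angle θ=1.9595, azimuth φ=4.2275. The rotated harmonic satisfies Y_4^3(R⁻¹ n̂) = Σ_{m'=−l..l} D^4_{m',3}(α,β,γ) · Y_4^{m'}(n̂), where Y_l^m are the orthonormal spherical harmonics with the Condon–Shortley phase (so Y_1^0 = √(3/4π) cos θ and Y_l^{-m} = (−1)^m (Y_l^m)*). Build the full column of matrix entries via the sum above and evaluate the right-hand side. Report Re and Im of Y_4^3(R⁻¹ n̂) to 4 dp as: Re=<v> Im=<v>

Need the full column D^4_{m',3} for m'=−4..4 at α=3.4145, β=1.0177, γ=4.5433.
cos(β/2)=0.873305, sin(β/2)=0.487173
d^4_{-4,3}: single k=7 term ⇒ +0.016088;  D = +0.016081+0.000452i
d^4_{-3,3}: k∈[6..7] ⇒ +0.071373 -0.003173 = +0.068200;  D = -0.066166+0.016529i
d^4_{-2,3}: k∈[5..6] ⇒ +0.205164 -0.021282 = +0.183882;  D = +0.159785-0.091002i
d^4_{-1,3}: k∈[4..5] ⇒ +0.433428 -0.080929 = +0.352499;  D = -0.247949+0.250553i
d^4_{0,3}: k∈[3..4] ⇒ +0.694936 -0.216262 = +0.478674;  D = +0.232535-0.418398i
d^4_{1,3}: k∈[2..3] ⇒ +0.835668 -0.433428 = +0.402240;  D = -0.093408+0.391244i
d^4_{2,3}: k∈[1..2] ⇒ +0.706172 -0.659274 = +0.046897;  D = -0.001807-0.046862i
d^4_{3,3}: k∈[0..1] ⇒ +0.338321 -0.736990 = -0.398669;  D = -0.122170-0.379489i
d^4_{4,3}: single k=0 term ⇒ -0.533816;  D = +0.294489+0.445236i
Y_4^{m'}(θ=1.9595,φ=4.2275) and Σ D·Y over m':
  (+0.0161+0.0005i)·(-0.1170+0.3027i)  (-0.0662+0.0165i)·(-0.3734+0.0436i)  (+0.1598-0.0910i)·(-0.0009-0.0013i)  (-0.2479+0.2506i)·(-0.1543+0.2928i)  (+0.2325-0.4184i)·(-0.0621+0.0000i)  (-0.0934+0.3912i)·(+0.1543+0.2928i)  (-0.0018-0.0469i)·(-0.0009+0.0013i)  (-0.1222-0.3795i)·(+0.3734+0.0436i)  (+0.2945+0.4452i)·(-0.1170-0.3027i)
Y_4^3(R⁻¹ n̂) = -0.085494-0.344846i

Re=-0.0855 Im=-0.3448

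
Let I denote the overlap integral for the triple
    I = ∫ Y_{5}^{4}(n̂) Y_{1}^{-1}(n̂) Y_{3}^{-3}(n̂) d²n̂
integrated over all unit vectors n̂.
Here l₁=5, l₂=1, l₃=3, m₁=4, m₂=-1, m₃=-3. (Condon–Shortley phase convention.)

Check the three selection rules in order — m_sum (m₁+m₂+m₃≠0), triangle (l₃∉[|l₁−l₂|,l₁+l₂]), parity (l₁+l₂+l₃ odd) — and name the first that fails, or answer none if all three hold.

triangle

Σmᵢ = 0  ✓
l₃∈[|l₁−l₂|,l₁+l₂]=[4,6] required, l₃=3 fails  ✗
Σlᵢ = 9 ⇒ odd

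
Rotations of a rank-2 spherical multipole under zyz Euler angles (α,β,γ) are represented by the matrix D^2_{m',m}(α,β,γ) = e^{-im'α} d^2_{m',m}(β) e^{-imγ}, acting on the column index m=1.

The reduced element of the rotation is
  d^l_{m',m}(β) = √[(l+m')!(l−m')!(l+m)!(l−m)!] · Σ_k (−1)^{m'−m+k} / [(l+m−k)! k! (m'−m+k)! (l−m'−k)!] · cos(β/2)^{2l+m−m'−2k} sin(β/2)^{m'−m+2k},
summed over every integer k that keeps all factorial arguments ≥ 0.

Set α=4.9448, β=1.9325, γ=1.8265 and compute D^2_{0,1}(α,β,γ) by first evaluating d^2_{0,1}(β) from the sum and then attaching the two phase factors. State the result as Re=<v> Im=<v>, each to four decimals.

Re=0.1025 Im=0.3922

D^2_{0,1}(4.9448,1.9325,1.8265) = e^{-i·0·4.9448}·d^2_{0,1}(1.9325)·e^{-i·1·1.8265}. Compute d first:
Half-angle: c=0.568389, s=0.822760. N=√(2·2·6·1)=4.898979
The bounds max(0,m−m')=1 and min(l+m,l−m')=2 give 2 terms
  k=1: (−1)^0·4.8990/(2)·0.5684^3·0.8228^1 = +0.370071
  k=2: (−1)^1·4.8990/(2)·0.5684^1·0.8228^3 = -0.775427
d^2_{0,1}(1.9325) = +0.370071 -0.775427 = -0.405355
D = (+1.000000+0.000000i)·(-0.405355)·(-0.252926-0.967486i) = +0.102525+0.392175i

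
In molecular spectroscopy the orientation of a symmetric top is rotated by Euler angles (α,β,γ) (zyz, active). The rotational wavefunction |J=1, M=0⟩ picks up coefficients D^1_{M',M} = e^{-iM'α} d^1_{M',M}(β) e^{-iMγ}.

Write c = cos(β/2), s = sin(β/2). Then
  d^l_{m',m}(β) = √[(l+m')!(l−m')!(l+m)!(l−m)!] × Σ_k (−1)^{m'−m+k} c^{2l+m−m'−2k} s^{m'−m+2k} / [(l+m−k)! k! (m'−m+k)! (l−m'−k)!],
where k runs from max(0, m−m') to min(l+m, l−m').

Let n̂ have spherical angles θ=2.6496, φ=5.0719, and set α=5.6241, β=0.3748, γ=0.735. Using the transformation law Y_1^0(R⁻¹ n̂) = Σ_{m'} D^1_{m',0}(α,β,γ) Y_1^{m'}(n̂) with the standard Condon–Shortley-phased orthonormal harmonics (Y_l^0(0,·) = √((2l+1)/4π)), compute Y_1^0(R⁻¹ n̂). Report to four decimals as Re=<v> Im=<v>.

Re=-0.3288 Im=0.0000

Need the full column D^1_{m',0} for m'=−1..1 at α=5.6241, β=0.3748, γ=0.7350.
cos(β/2)=0.982492, sin(β/2)=0.186305
d^1_{-1,0}: single k=1 term ⇒ +0.258862;  D = +0.204644-0.158526i
d^1_{0,0}: k∈[0..1] ⇒ +0.965290 -0.034710 = +0.930581;  D = +0.930581+0.000000i
d^1_{1,0}: single k=0 term ⇒ -0.258862;  D = -0.204644-0.158526i
Y_1^{m'}(θ=2.6496,φ=5.0719) and Σ D·Y over m':
  (+0.2046-0.1585i)·(+0.0574+0.1528i)  (+0.9306+0.0000i)·(-0.4307+0.0000i)  (-0.2046-0.1585i)·(-0.0574+0.1528i)
Y_1^0(R⁻¹ n̂) = -0.328818+0.000000i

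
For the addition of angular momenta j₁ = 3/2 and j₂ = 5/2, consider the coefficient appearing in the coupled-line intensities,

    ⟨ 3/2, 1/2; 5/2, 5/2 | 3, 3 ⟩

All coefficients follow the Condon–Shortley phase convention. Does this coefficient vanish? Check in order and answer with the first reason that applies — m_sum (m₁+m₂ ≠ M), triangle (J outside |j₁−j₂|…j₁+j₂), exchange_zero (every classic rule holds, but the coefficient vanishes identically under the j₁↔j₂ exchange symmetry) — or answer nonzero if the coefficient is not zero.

nonzero

m-sum: m₁+m₂ = 1/2+5/2 = 3, M = 3  ✓
triangle: |j₁−j₂| = 1 ≤ J = 3 ≤ j₁+j₂ = 4  ✓
exchange: j₁≠j₂ or m₁≠m₂ — the exchange symmetry imposes no constraint here
value check: CG = −√(5/8) = -0.790569 ≠ 0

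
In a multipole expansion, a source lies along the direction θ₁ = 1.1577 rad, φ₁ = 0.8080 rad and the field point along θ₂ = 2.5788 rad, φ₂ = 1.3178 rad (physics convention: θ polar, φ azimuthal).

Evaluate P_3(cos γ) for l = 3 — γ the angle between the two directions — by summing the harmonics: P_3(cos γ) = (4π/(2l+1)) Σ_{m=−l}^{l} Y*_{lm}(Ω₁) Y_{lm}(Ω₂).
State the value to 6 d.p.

-0.128853

Term-by-term m-sum for l=3 (normalisation 4π/7 = 1.795196):
  [-3]  conj(Y_{3,-3})(Ω₁) = (-0.241495, 0.210781) ; Y_{3,-3}(Ω₂) = (-0.043612, 0.045978) ; Δ = (0.000841, -0.020296)
  [-2]  conj(Y_{3,-2})(Ω₁) = (-0.015552, 0.343802) ; Y_{3,-2}(Ω₂) = (0.215230, 0.119261) ; Δ = (-0.044349, 0.072142)
  [-1]  conj(Y_{3,-1})(Ω₁) = (-0.039717, -0.041555) ; Y_{3,-1}(Ω₂) = (0.111209, -0.430151) ; Δ = (-0.022292, 0.012463)
  [+0]  conj(Y_{3,0})(Ω₁) = (-0.328714, -0.000000) ; Y_{3,0}(Ω₂) = (-0.181994, 0.000000) ; Δ = (0.059824, 0.000000)
  [+1]  conj(Y_{3,1})(Ω₁) = (0.039717, -0.041555) ; Y_{3,1}(Ω₂) = (-0.111209, -0.430151) ; Δ = (-0.022292, -0.012463)
  [+2]  conj(Y_{3,2})(Ω₁) = (-0.015552, -0.343802) ; Y_{3,2}(Ω₂) = (0.215230, -0.119261) ; Δ = (-0.044349, -0.072142)
  [+3]  conj(Y_{3,3})(Ω₁) = (0.241495, 0.210781) ; Y_{3,3}(Ω₂) = (0.043612, 0.045978) ; Δ = (0.000841, 0.020296)
Accumulated sum (-0.071777, 0.000000); after 4π/(2l+1) scaling, (-0.128853, 0.000000) ⇒ P_3 = -0.128853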